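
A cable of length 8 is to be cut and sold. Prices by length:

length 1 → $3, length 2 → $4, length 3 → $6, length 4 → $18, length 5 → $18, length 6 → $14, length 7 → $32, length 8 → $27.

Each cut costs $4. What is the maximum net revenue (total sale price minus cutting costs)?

Consider every possible first cut. net[k] is the best of p[i]+net[k−i] over all sellable i≤k, charging 4 whenever i<k.
net[1] = 3
net[2] = 4
net[3] = 6
net[4] = 18
net[5] = 18
net[6] = 18  (first piece 2, then net[4]=18)
net[7] = 32
net[8] = 32  (first piece 4, then net[4]=18)
One optimal plan: pieces 4 + 4 (1 cut) → $36 − $4 = $32.

32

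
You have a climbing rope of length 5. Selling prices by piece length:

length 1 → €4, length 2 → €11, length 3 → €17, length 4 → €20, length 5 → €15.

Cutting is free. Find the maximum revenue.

Build best[k] bottom-up: best[k] = max over allowed piece i of (p[i] + best[k−i]).
best[1] = 4
best[2] = max(4+4, 11+0) = 11
best[3] = max(4+11, 11+4, 17+0) = 17
best[4] = max(4+17, 11+11, 17+4, 20+0) = 22
best[5] = max(4+22, 11+17, 17+11, 20+4, 15+0) = 28
One optimal cutting: 3 + 2 → €17 + €11 = €28.

28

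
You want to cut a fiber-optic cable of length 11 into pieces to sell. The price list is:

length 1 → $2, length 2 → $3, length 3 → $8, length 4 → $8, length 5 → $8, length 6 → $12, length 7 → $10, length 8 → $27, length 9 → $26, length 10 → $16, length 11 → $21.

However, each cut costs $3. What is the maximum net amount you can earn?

32

Build v[k] bottom-up: v[k] = max over allowed piece i of (p[i] + v[k−i]) − 3 per cut.
v[1] = 2
v[2] = 3
v[3] = 8
v[4] = 8
v[5] = 8  (first piece 2, then v[3]=8)
v[6] = 13  (first piece 3, then v[3]=8)
v[7] = 13  (first piece 3, then v[4]=8)
v[8] = 27
v[9] = 26  (first piece 1, then v[8]=27)
v[10] = 27  (first piece 2, then v[8]=27)
v[11] = 32  (first piece 3, then v[8]=27)
One optimal plan: pieces 8 + 3 (1 cut) → $35 − $3 = $32.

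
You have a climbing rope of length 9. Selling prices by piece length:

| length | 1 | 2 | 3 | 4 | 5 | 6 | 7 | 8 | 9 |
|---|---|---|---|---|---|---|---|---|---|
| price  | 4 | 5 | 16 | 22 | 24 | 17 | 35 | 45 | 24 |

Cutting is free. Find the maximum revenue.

49

Let best[k] be the best obtainable value from length k. For each k, try every first piece i and keep the best of price[i] + best[k−i].
best[1] = 4
best[2] = 8  (first piece 1, then best[1]=4)
best[3] = 16
best[4] = 22
best[5] = 26  (first piece 1, then best[4]=22)
best[6] = 32  (first piece 3, then best[3]=16)
best[7] = 38  (first piece 3, then best[4]=22)
best[8] = 45
best[9] = 49  (first piece 1, then best[8]=45)
One optimal cutting: 8 + 1 → €45 + €4 = €49.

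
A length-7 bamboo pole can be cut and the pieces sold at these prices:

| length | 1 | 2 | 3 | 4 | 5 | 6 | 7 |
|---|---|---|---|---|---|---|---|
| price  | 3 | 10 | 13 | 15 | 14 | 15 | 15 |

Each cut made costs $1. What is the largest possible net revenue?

31

Consider every possible first cut. net[k] is the best of p[i]+net[k−i] over all sellable i≤k, charging 1 whenever i<k.
net[1] = 3
net[2] = 10
net[3] = 13
net[4] = 19  (first piece 2, then net[2]=10)
net[5] = 22  (first piece 2, then net[3]=13)
net[6] = 28  (first piece 2, then net[4]=19)
net[7] = 31  (first piece 2, then net[5]=22)
One optimal plan: pieces 3 + 2 + 2 (2 cuts) → $33 − $2 = $31.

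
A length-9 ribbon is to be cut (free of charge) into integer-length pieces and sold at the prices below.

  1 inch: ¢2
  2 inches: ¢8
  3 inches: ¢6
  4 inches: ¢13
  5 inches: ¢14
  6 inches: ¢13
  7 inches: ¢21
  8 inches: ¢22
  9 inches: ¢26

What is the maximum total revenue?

34

Let R[k] be the best obtainable value from length k. For each k, try every first piece i and keep the best of price[i] + R[k−i].
R[1] = 2
R[2] = max(2+2, 8+0) = 8
R[3] = max(2+8, 8+2, 6+0) = 10
R[4] = max(2+10, 8+8, 6+2, 13+0) = 16
R[5] = max(2+16, 8+10, 6+8, 13+2, 14+0) = 18
R[6] = max(2+18, 8+16, 6+10, 13+8, 14+2, 13+0) = 24
R[7] = max(2+24, 8+18, 6+16, …, 13+2, 21+0) = 26
R[8] = max(2+26, 8+24, 6+18, …, 21+2, 22+0) = 32
R[9] = max(2+32, 8+26, 6+24, …, 22+2, 26+0) = 34
One optimal cutting: 2 + 2 + 2 + 2 + 1 → ¢8 + ¢8 + ¢8 + ¢8 + ¢2 = ¢34.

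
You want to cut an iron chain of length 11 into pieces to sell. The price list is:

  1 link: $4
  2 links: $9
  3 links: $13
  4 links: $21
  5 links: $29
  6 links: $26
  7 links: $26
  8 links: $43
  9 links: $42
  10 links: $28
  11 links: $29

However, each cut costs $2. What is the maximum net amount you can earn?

58

Let net[k] be the best obtainable value from length k. For each k, try every first piece i and keep the best of price[i] + net[k−i] minus the 2 cut fee when i<k.
net[1] = 4
net[2] = 9
net[3] = 13
net[4] = 21
net[5] = 29
net[6] = 31  (first piece 1, then net[5]=29)
net[7] = 36  (first piece 2, then net[5]=29)
net[8] = 43
net[9] = 48  (first piece 4, then net[5]=29)
net[10] = 56  (first piece 5, then net[5]=29)
net[11] = 58  (first piece 1, then net[10]=56)
One optimal plan: pieces 5 + 5 + 1 (2 cuts) → $62 − $4 = $58.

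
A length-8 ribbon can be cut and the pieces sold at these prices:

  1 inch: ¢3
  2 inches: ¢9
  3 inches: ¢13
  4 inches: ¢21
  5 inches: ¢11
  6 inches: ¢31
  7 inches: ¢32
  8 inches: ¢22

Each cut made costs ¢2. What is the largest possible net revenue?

Let v[k] be the best obtainable value from length k. For each k, try every first piece i and keep the best of price[i] + v[k−i] minus the 2 cut fee when i<k.
v[1] = 3
v[2] = 9
v[3] = 13
v[4] = 21
v[5] = 22  (first piece 1, then v[4]=21)
v[6] = 31
v[7] = 32  (first piece 1, then v[6]=31)
v[8] = 40  (first piece 4, then v[4]=21)
One optimal plan: pieces 4 + 4 (1 cut) → ¢42 − ¢2 = ¢40.

40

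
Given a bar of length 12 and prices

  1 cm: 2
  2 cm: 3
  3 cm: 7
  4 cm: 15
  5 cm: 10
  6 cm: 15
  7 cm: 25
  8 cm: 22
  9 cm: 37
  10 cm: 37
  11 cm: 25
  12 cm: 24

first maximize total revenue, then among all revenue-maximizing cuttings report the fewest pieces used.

Let r[k] be the best obtainable value from length k. For each k, try every first piece i and keep the best of price[i] + r[k−i].
r[1] = 2
r[2] = 4  (first piece 1, then r[1]=2)
r[3] = 7
r[4] = 15
r[5] = 17  (first piece 1, then r[4]=15)
r[6] = 19  (first piece 1, then r[5]=17)
r[7] = 25
r[8] = 30  (first piece 4, then r[4]=15)
r[9] = 37
r[10] = 39  (first piece 1, then r[9]=37)
r[11] = 41  (first piece 1, then r[10]=39)
r[12] = 45  (first piece 4, then r[8]=30)
Maximum revenue is 45.
Now minimize piece count subject to staying optimal: for each k, pieces[k] = 1 + min over i with p[i]+r[k−i]=r[k] of pieces[k−i].
pieces[9] = 1
pieces[10] = 2
pieces[11] = 3
pieces[12] = 3

3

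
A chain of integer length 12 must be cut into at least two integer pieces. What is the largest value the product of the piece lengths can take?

Let f[k] be the best product for length k (with at least one cut). For each first piece i, the rest contributes max(k−i, f[k−i]).
f[2] = 1·max(1,0) = 1·1 = 1
f[3] = max(1·2, 2·1) = 2
f[4] = max(1·3, 2·2, 3·1) = 4
f[5] = max(1·4, 2·3, 3·2, 4·1) = 6
f[6] = max(1·6, 2·4, 3·3, 4·2, 5·1) = 9
f[7] = max(1·9, 2·6, 3·4, 4·3, 5·2, 6·1) = 12
f[8] = max(1·12, 2·9, 3·6, …, 6·2, 7·1) = 18
f[9] = max(1·18, 2·12, 3·9, …, 7·2, 8·1) = 27
f[10] = max(1·27, 2·18, 3·12, …, 8·2, 9·1) = 36
f[11] = max(1·36, 2·27, 3·18, …, 9·2, 10·1) = 54
f[12] = max(1·54, 2·36, 3·27, …, 10·2, 11·1) = 81
One optimal split: 3 + 3 + 3 + 3; product 3·3·3·3 = 81.

81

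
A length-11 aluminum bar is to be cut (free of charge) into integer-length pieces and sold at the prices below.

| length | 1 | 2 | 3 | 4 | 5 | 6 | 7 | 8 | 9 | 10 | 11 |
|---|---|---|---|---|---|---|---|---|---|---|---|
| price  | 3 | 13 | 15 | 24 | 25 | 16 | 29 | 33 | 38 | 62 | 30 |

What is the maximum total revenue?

Consider every possible first cut. r[k] is the best of p[i]+r[k−i] over all sellable i≤k.
r[1] = 3
r[2] = max(3+3, 13+0) = 13
r[3] = max(3+13, 13+3, 15+0) = 16
r[4] = max(3+16, 13+13, 15+3, 24+0) = 26
r[5] = max(3+26, 13+16, 15+13, 24+3, 25+0) = 29
r[6] = max(3+29, 13+26, 15+16, 24+13, 25+3, 16+0) = 39
r[7] = max(3+39, 13+29, 15+26, …, 16+3, 29+0) = 42
r[8] = max(3+42, 13+39, 15+29, …, 29+3, 33+0) = 52
r[9] = max(3+52, 13+42, 15+39, …, 33+3, 38+0) = 55
r[10] = max(3+55, 13+52, 15+42, …, 38+3, 62+0) = 65
r[11] = max(3+65, 13+55, 15+52, …, 62+3, 30+0) = 68
One optimal cutting: 2 + 2 + 2 + 2 + 2 + 1 → $13 + $13 + $13 + $13 + $13 + $3 = $68.

68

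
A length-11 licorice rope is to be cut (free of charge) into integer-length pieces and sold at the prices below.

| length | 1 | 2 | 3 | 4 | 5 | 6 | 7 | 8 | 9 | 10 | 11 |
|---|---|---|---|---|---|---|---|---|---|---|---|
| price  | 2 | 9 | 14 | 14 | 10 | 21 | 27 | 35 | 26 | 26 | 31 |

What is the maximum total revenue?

51

Let v[k] be the best obtainable value from length k. For each k, try every first piece i and keep the best of price[i] + v[k−i].
v[1] = 2
v[2] = max(2+2, 9+0) = 9
v[3] = max(2+9, 9+2, 14+0) = 14
v[4] = max(2+14, 9+9, 14+2, 14+0) = 18
v[5] = max(2+18, 9+14, 14+9, 14+2, 10+0) = 23
v[6] = max(2+23, 9+18, 14+14, 14+9, 10+2, 21+0) = 28
v[7] = max(2+28, 9+23, 14+18, …, 21+2, 27+0) = 32
v[8] = max(2+32, 9+28, 14+23, …, 27+2, 35+0) = 37
v[9] = max(2+37, 9+32, 14+28, …, 35+2, 26+0) = 42
v[10] = max(2+42, 9+37, 14+32, …, 26+2, 26+0) = 46
v[11] = max(2+46, 9+42, 14+37, …, 26+2, 31+0) = 51
One optimal cutting: 3 + 3 + 3 + 2 → ¢14 + ¢14 + ¢14 + ¢9 = ¢51.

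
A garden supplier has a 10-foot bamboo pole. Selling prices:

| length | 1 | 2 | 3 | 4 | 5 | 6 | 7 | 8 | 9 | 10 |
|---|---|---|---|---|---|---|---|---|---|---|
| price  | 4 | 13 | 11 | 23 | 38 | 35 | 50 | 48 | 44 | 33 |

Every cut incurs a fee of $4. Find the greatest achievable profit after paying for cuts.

72

Consider every possible first cut. v[k] is the best of p[i]+v[k−i] over all sellable i≤k, charging 4 whenever i<k.
v[1] = 4
v[2] = max(4+4-4, 13+0) = 13
v[3] = max(4+13-4, 13+4-4, 11+0) = 13
v[4] = max(4+13-4, 13+13-4, 11+4-4, 23+0) = 23
v[5] = max(4+23-4, 13+13-4, 11+13-4, 23+4-4, 38+0) = 38
v[6] = max(4+38-4, 13+23-4, 11+13-4, 23+13-4, 38+4-4, 35+0) = 38
v[7] = max(4+38-4, 13+38-4, 11+23-4, …, 35+4-4, 50+0) = 50
v[8] = max(4+50-4, 13+38-4, 11+38-4, …, 50+4-4, 48+0) = 50
v[9] = max(4+50-4, 13+50-4, 11+38-4, …, 48+4-4, 44+0) = 59
v[10] = max(4+59-4, 13+50-4, 11+50-4, …, 44+4-4, 33+0) = 72
One optimal plan: pieces 5 + 5 (1 cut) → $76 − $4 = $72.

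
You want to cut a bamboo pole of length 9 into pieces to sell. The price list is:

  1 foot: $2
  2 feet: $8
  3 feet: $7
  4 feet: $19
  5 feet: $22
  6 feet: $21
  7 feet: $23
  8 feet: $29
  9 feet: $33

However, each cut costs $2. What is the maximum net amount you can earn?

Let net[k] be the best obtainable value from length k. For each k, try every first piece i and keep the best of price[i] + net[k−i] minus the 2 cut fee when i<k.
net[1] = 2
net[2] = 8
net[3] = 8  (first piece 1, then net[2]=8)
net[4] = 19
net[5] = 22
net[6] = 25  (first piece 2, then net[4]=19)
net[7] = 28  (first piece 2, then net[5]=22)
net[8] = 36  (first piece 4, then net[4]=19)
net[9] = 39  (first piece 4, then net[5]=22)
One optimal plan: pieces 5 + 4 (1 cut) → $41 − $2 = $39.

39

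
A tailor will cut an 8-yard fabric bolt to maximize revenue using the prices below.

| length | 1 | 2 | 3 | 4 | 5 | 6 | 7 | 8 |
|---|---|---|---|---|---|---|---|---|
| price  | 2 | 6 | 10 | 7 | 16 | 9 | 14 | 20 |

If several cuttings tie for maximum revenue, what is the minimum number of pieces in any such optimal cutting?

2

Let r[k] be the best obtainable value from length k. For each k, try every first piece i and keep the best of price[i] + r[k−i].
r[1] = 2
r[2] = 6
r[3] = 10
r[4] = 12  (first piece 1, then r[3]=10)
r[5] = 16  (first piece 2, then r[3]=10)
r[6] = 20  (first piece 3, then r[3]=10)
r[7] = 22  (first piece 1, then r[6]=20)
r[8] = 26  (first piece 2, then r[6]=20)
Maximum revenue is $26.
Now minimize piece count subject to staying optimal: for each k, pieces[k] = 1 + min over i with p[i]+r[k−i]=r[k] of pieces[k−i].
pieces[5] = 1
pieces[6] = 2
pieces[7] = 2
pieces[8] = 2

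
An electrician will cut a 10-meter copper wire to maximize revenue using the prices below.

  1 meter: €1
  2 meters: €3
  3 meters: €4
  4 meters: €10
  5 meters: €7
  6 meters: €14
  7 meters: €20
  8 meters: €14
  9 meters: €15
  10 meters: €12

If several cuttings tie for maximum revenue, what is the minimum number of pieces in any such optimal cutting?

Build r[k] bottom-up: r[k] = max over allowed piece i of (p[i] + r[k−i]).
r[1] = 1
r[2] = 3
r[3] = 4  (first piece 1, then r[2]=3)
r[4] = 10
r[5] = 11  (first piece 1, then r[4]=10)
r[6] = 14
r[7] = 20
r[8] = 21  (first piece 1, then r[7]=20)
r[9] = 23  (first piece 2, then r[7]=20)
r[10] = 24  (first piece 1, then r[9]=23)
Maximum revenue is €24.
Now minimize piece count subject to staying optimal: for each k, pieces[k] = 1 + min over i with p[i]+r[k−i]=r[k] of pieces[k−i].
pieces[7] = 1
pieces[8] = 2
pieces[9] = 2
pieces[10] = 2

2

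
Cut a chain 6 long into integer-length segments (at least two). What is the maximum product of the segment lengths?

Fill f[k] for k=2..6: at each k try every first piece i and multiply by the better of (k−i) uncut or f[k−i].
f[2] = 1×max(1,0) = 1×1 = 1
f[3] = 1×max(2,1) = 1×2 = 2
f[4] = 2×max(2,1) = 2×2 = 4
f[5] = 2×max(3,2) = 2×3 = 6
f[6] = 3×max(3,2) = 3×3 = 9
One optimal split: 3 + 3; product 3×3 = 9.

9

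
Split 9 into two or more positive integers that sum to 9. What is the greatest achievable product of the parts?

Fill prod[k] for k=2..9: at each k try every first piece i and multiply by the better of (k−i) uncut or prod[k−i].
Small cases: prod[2]=1, prod[3]=2.
prod[4] = 2·max(2,1) = 2·2 = 4
prod[5] = 2·max(3,2) = 2·3 = 6
prod[6] = 3·max(3,2) = 3·3 = 9
prod[7] = 2·max(5,6) = 2·6 = 12
prod[8] = 2·max(6,9) = 2·9 = 18
prod[9] = 3·max(6,9) = 3·9 = 27
One optimal split: 3 + 3 + 3; product 3·3·3 = 27.

27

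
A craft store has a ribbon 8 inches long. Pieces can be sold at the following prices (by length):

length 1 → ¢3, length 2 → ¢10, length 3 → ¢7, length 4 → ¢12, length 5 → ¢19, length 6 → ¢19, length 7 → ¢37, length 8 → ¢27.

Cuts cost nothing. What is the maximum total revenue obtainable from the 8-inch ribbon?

40

Consider every possible first cut. R[k] is the best of p[i]+R[k−i] over all sellable i≤k.
R[1] = 3
R[2] = max(3+3, 10+0) = 10
R[3] = max(3+10, 10+3, 7+0) = 13
R[4] = max(3+13, 10+10, 7+3, 12+0) = 20
R[5] = max(3+20, 10+13, 7+10, 12+3, 19+0) = 23
R[6] = max(3+23, 10+20, 7+13, 12+10, 19+3, 19+0) = 30
R[7] = max(3+30, 10+23, 7+20, …, 19+3, 37+0) = 37
R[8] = max(3+37, 10+30, 7+23, …, 37+3, 27+0) = 40
One optimal cutting: 7 + 1 → ¢37 + ¢3 = ¢40.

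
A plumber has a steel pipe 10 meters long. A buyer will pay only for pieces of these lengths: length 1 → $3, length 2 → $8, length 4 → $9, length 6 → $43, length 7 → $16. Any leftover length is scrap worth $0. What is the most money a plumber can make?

Let r[k] be the best obtainable value from length k. For each k, try every first piece i and keep the best of price[i] + r[k−i].
r[1] = 3
r[2] = 8
r[3] = 11  (first piece 1, then r[2]=8)
r[4] = 16  (first piece 2, then r[2]=8)
r[5] = 19  (first piece 1, then r[4]=16)
r[6] = 43
r[7] = 46  (first piece 1, then r[6]=43)
r[8] = 51  (first piece 2, then r[6]=43)
r[9] = 54  (first piece 1, then r[8]=51)
r[10] = 59  (first piece 2, then r[8]=51)
One optimal cutting: 6 + 2 + 2 → $59.

59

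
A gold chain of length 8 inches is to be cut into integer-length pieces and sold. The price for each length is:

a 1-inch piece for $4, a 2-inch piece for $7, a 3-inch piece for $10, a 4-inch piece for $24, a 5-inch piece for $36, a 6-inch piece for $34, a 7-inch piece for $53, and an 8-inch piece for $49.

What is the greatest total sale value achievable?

Let v[k] be the best obtainable value from length k. For each k, try every first piece i and keep the best of price[i] + v[k−i].
v[1] = 4
v[2] = max(4+4, 7+0) = 8
v[3] = max(4+8, 7+4, 10+0) = 12
v[4] = max(4+12, 7+8, 10+4, 24+0) = 24
v[5] = max(4+24, 7+12, 10+8, 24+4, 36+0) = 36
v[6] = max(4+36, 7+24, 10+12, 24+8, 36+4, 34+0) = 40
v[7] = max(4+40, 7+36, 10+24, …, 34+4, 53+0) = 53
v[8] = max(4+53, 7+40, 10+36, …, 53+4, 49+0) = 57
One optimal cutting: 7 + 1 → $53 + $4 = $57.

57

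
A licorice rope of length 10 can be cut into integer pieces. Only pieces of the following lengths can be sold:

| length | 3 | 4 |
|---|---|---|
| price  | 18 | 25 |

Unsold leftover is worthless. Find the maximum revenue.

Let r[k] be the best obtainable value from length k. For each k, try every first piece i and keep the best of price[i] + r[k−i].
r[1] = 0
r[2] = 0
r[3] = 18
r[4] = 25
r[5] = 25
r[6] = 36  (first piece 3, then r[3]=18)
r[7] = 43  (first piece 3, then r[4]=25)
r[8] = 50  (first piece 4, then r[4]=25)
r[9] = 54  (first piece 3, then r[6]=36)
r[10] = 61  (first piece 3, then r[7]=43)
One optimal cutting: 4 + 3 + 3 → ¢61.

61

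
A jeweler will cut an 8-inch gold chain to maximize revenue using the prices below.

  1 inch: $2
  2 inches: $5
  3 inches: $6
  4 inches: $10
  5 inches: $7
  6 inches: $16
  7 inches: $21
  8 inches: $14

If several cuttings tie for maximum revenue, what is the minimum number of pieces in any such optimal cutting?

Build r[k] bottom-up: r[k] = max over allowed piece i of (p[i] + r[k−i]).
r[1] = 2
r[2] = max(2+2, 5+0) = 5
r[3] = max(2+5, 5+2, 6+0) = 7
r[4] = max(2+7, 5+5, 6+2, 10+0) = 10
r[5] = max(2+10, 5+7, 6+5, 10+2, 7+0) = 12
r[6] = max(2+12, 5+10, 6+7, 10+5, 7+2, 16+0) = 16
r[7] = max(2+16, 5+12, 6+10, …, 16+2, 21+0) = 21
r[8] = max(2+21, 5+16, 6+12, …, 21+2, 14+0) = 23
Maximum revenue is $23.
Now minimize piece count subject to staying optimal: for each k, pieces[k] = 1 + min over i with p[i]+r[k−i]=r[k] of pieces[k−i].
pieces[5] = 2
pieces[6] = 1
pieces[7] = 1
pieces[8] = 2

2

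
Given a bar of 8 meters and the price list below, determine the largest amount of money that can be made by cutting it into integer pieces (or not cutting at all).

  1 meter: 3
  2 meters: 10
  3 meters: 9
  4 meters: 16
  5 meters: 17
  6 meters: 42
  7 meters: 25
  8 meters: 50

Consider every possible first cut. best[k] is the best of p[i]+best[k−i] over all sellable i≤k.
best[1] = 3
best[2] = max(3+3, 10+0) = 10
best[3] = max(3+10, 10+3, 9+0) = 13
best[4] = max(3+13, 10+10, 9+3, 16+0) = 20
best[5] = max(3+20, 10+13, 9+10, 16+3, 17+0) = 23
best[6] = max(3+23, 10+20, 9+13, 16+10, 17+3, 42+0) = 42
best[7] = max(3+42, 10+23, 9+20, …, 42+3, 25+0) = 45
best[8] = max(3+45, 10+42, 9+23, …, 25+3, 50+0) = 52
One optimal cutting: 6 + 2 → 42 + 10 = 52.

52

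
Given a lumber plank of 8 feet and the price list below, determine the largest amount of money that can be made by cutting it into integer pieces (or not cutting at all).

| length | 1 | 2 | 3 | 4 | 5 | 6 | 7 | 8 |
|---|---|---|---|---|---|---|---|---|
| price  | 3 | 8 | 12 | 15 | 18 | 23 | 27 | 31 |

32

Let r[k] be the best obtainable value from length k. For each k, try every first piece i and keep the best of price[i] + r[k−i].
r[1] = 3
r[2] = max(3+3, 8+0) = 8
r[3] = max(3+8, 8+3, 12+0) = 12
r[4] = max(3+12, 8+8, 12+3, 15+0) = 16
r[5] = max(3+16, 8+12, 12+8, 15+3, 18+0) = 20
r[6] = max(3+20, 8+16, 12+12, 15+8, 18+3, 23+0) = 24
r[7] = max(3+24, 8+20, 12+16, …, 23+3, 27+0) = 28
r[8] = max(3+28, 8+24, 12+20, …, 27+3, 31+0) = 32
One optimal cutting: 2 + 2 + 2 + 2 → $8 + $8 + $8 + $8 = $32.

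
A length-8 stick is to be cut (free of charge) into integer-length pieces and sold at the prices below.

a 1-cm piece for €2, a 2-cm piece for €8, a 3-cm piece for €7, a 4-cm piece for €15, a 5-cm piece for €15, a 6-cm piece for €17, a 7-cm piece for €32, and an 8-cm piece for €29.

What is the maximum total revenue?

34

Consider every possible first cut. R[k] is the best of p[i]+R[k−i] over all sellable i≤k.
R[1] = 2
R[2] = max(2+2, 8+0) = 8
R[3] = max(2+8, 8+2, 7+0) = 10
R[4] = max(2+10, 8+8, 7+2, 15+0) = 16
R[5] = max(2+16, 8+10, 7+8, 15+2, 15+0) = 18
R[6] = max(2+18, 8+16, 7+10, 15+8, 15+2, 17+0) = 24
R[7] = max(2+24, 8+18, 7+16, …, 17+2, 32+0) = 32
R[8] = max(2+32, 8+24, 7+18, …, 32+2, 29+0) = 34
One optimal cutting: 7 + 1 → €32 + €2 = €34.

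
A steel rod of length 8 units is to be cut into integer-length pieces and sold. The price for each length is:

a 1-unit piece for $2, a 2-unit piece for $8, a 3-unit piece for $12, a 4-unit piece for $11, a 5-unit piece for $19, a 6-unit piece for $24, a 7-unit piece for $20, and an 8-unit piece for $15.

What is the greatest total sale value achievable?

Build v[k] bottom-up: v[k] = max over allowed piece i of (p[i] + v[k−i]).
v[1] = 2
v[2] = 8
v[3] = 12
v[4] = 16  (first piece 2, then v[2]=8)
v[5] = 20  (first piece 2, then v[3]=12)
v[6] = 24  (first piece 2, then v[4]=16)
v[7] = 28  (first piece 2, then v[5]=20)
v[8] = 32  (first piece 2, then v[6]=24)
One optimal cutting: 2 + 2 + 2 + 2 → $8 + $8 + $8 + $8 = $32.

32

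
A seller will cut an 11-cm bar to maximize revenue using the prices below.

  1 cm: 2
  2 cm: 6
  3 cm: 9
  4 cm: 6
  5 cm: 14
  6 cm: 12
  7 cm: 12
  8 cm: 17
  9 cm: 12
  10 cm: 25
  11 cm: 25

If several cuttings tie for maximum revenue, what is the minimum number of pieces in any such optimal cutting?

Build r[k] bottom-up: r[k] = max over allowed piece i of (p[i] + r[k−i]).
r[1] = 2
r[2] = 6
r[3] = 9
r[4] = 12  (first piece 2, then r[2]=6)
r[5] = 15  (first piece 2, then r[3]=9)
r[6] = 18  (first piece 2, then r[4]=12)
r[7] = 21  (first piece 2, then r[5]=15)
r[8] = 24  (first piece 2, then r[6]=18)
r[9] = 27  (first piece 2, then r[7]=21)
r[10] = 30  (first piece 2, then r[8]=24)
r[11] = 33  (first piece 2, then r[9]=27)
Maximum revenue is 33.
Now minimize piece count subject to staying optimal: for each k, pieces[k] = 1 + min over i with p[i]+r[k−i]=r[k] of pieces[k−i].
pieces[8] = 3
pieces[9] = 3
pieces[10] = 4
pieces[11] = 4

4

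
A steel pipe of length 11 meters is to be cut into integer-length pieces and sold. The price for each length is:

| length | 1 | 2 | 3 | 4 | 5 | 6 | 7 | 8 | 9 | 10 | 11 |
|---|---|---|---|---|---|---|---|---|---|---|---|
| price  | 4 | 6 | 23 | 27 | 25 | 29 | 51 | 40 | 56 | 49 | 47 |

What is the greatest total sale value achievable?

Consider every possible first cut. best[k] is the best of p[i]+best[k−i] over all sellable i≤k.
best[1] = 4
best[2] = max(4+4, 6+0) = 8
best[3] = max(4+8, 6+4, 23+0) = 23
best[4] = max(4+23, 6+8, 23+4, 27+0) = 27
best[5] = max(4+27, 6+23, 23+8, 27+4, 25+0) = 31
best[6] = max(4+31, 6+27, 23+23, 27+8, 25+4, 29+0) = 46
best[7] = max(4+46, 6+31, 23+27, …, 29+4, 51+0) = 51
best[8] = max(4+51, 6+46, 23+31, …, 51+4, 40+0) = 55
best[9] = max(4+55, 6+51, 23+46, …, 40+4, 56+0) = 69
best[10] = max(4+69, 6+55, 23+51, …, 56+4, 49+0) = 74
best[11] = max(4+74, 6+69, 23+55, …, 49+4, 47+0) = 78
One optimal cutting: 7 + 3 + 1 → $51 + $23 + $4 = $78.

78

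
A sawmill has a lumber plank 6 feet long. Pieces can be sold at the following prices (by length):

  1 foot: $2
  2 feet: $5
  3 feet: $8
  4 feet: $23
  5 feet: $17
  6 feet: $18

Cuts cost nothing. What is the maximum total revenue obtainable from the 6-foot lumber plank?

28

Build r[k] bottom-up: r[k] = max over allowed piece i of (p[i] + r[k−i]).
r[1] = 2
r[2] = 5
r[3] = 8
r[4] = 23
r[5] = 25  (first piece 1, then r[4]=23)
r[6] = 28  (first piece 2, then r[4]=23)
One optimal cutting: 4 + 2 → $23 + $5 = $28.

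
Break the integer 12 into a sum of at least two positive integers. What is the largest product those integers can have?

Define prod[k] = max over 1≤i<k of i · max(k−i, prod[k−i]); the inner max lets the remainder stay uncut if that's better.
Small cases: prod[2]=1, prod[3]=2, prod[4]=4, prod[5]=6, prod[6]=9, prod[7]=12.
prod[8] = max(1*12, 2*9, 3*6, …, 6*2, 7*1) = 18
prod[9] = max(1*18, 2*12, 3*9, …, 7*2, 8*1) = 27
prod[10] = max(1*27, 2*18, 3*12, …, 8*2, 9*1) = 36
prod[11] = max(1*36, 2*27, 3*18, …, 9*2, 10*1) = 54
prod[12] = max(1*54, 2*36, 3*27, …, 10*2, 11*1) = 81
One optimal split: 3 + 3 + 3 + 3; product 3*3*3*3 = 81.

81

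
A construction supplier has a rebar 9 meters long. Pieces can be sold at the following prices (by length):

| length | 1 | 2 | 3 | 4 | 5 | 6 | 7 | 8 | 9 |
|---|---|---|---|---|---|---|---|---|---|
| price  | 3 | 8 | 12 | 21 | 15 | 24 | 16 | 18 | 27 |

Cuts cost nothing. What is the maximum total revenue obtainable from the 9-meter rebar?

45

Consider every possible first cut. r[k] is the best of p[i]+r[k−i] over all sellable i≤k.
r[1] = 3
r[2] = 8
r[3] = 12
r[4] = 21
r[5] = 24  (first piece 1, then r[4]=21)
r[6] = 29  (first piece 2, then r[4]=21)
r[7] = 33  (first piece 3, then r[4]=21)
r[8] = 42  (first piece 4, then r[4]=21)
r[9] = 45  (first piece 1, then r[8]=42)
One optimal cutting: 4 + 4 + 1 → ₹21 + ₹21 + ₹3 = ₹45.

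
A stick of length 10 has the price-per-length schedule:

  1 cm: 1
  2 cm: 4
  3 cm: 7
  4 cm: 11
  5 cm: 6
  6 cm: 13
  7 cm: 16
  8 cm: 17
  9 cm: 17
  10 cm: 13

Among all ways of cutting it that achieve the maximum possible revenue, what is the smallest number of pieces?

Let r[k] be the best obtainable value from length k. For each k, try every first piece i and keep the best of price[i] + r[k−i].
r[1] = 1
r[2] = 4
r[3] = 7
r[4] = 11
r[5] = 12  (first piece 1, then r[4]=11)
r[6] = 15  (first piece 2, then r[4]=11)
r[7] = 18  (first piece 3, then r[4]=11)
r[8] = 22  (first piece 4, then r[4]=11)
r[9] = 23  (first piece 1, then r[8]=22)
r[10] = 26  (first piece 2, then r[8]=22)
Maximum revenue is 26.
Now minimize piece count subject to staying optimal: for each k, pieces[k] = 1 + min over i with p[i]+r[k−i]=r[k] of pieces[k−i].
pieces[7] = 2
pieces[8] = 2
pieces[9] = 3
pieces[10] = 3

3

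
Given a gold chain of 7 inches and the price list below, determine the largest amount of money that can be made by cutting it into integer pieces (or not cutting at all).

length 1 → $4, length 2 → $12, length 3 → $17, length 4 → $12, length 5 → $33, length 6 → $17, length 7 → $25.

45

Build v[k] bottom-up: v[k] = max over allowed piece i of (p[i] + v[k−i]).
v[1] = 4
v[2] = max(4+4, 12+0) = 12
v[3] = max(4+12, 12+4, 17+0) = 17
v[4] = max(4+17, 12+12, 17+4, 12+0) = 24
v[5] = max(4+24, 12+17, 17+12, 12+4, 33+0) = 33
v[6] = max(4+33, 12+24, 17+17, 12+12, 33+4, 17+0) = 37
v[7] = max(4+37, 12+33, 17+24, …, 17+4, 25+0) = 45
One optimal cutting: 5 + 2 → $33 + $12 = $45.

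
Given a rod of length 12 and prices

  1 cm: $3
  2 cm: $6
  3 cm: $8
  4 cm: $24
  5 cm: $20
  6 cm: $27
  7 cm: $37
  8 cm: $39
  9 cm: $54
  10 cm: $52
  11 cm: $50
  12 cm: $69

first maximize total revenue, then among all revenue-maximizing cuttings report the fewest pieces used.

3

Consider every possible first cut. r[k] is the best of p[i]+r[k−i] over all sellable i≤k.
r[1] = 3
r[2] = max(3+3, 6+0) = 6
r[3] = max(3+6, 6+3, 8+0) = 9
r[4] = max(3+9, 6+6, 8+3, 24+0) = 24
r[5] = max(3+24, 6+9, 8+6, 24+3, 20+0) = 27
r[6] = max(3+27, 6+24, 8+9, 24+6, 20+3, 27+0) = 30
r[7] = max(3+30, 6+27, 8+24, …, 27+3, 37+0) = 37
r[8] = max(3+37, 6+30, 8+27, …, 37+3, 39+0) = 48
r[9] = max(3+48, 6+37, 8+30, …, 39+3, 54+0) = 54
r[10] = max(3+54, 6+48, 8+37, …, 54+3, 52+0) = 57
r[11] = max(3+57, 6+54, 8+48, …, 52+3, 50+0) = 61
r[12] = max(3+61, 6+57, 8+54, …, 50+3, 69+0) = 72
Maximum revenue is $72.
Now minimize piece count subject to staying optimal: for each k, pieces[k] = 1 + min over i with p[i]+r[k−i]=r[k] of pieces[k−i].
pieces[9] = 1
pieces[10] = 2
pieces[11] = 2
pieces[12] = 3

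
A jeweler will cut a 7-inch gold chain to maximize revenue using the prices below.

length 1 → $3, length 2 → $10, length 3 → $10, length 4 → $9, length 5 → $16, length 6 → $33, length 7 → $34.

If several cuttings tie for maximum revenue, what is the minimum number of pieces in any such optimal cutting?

Consider every possible first cut. r[k] is the best of p[i]+r[k−i] over all sellable i≤k.
r[1] = 3
r[2] = max(3+3, 10+0) = 10
r[3] = max(3+10, 10+3, 10+0) = 13
r[4] = max(3+13, 10+10, 10+3, 9+0) = 20
r[5] = max(3+20, 10+13, 10+10, 9+3, 16+0) = 23
r[6] = max(3+23, 10+20, 10+13, 9+10, 16+3, 33+0) = 33
r[7] = max(3+33, 10+23, 10+20, …, 33+3, 34+0) = 36
Maximum revenue is $36.
Now minimize piece count subject to staying optimal: for each k, pieces[k] = 1 + min over i with p[i]+r[k−i]=r[k] of pieces[k−i].
pieces[4] = 2
pieces[5] = 3
pieces[6] = 1
pieces[7] = 2

2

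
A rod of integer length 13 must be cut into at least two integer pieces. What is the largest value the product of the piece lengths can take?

Define f[k] = max over 1≤i<k of i · max(k−i, f[k−i]); the inner max lets the remainder stay uncut if that's better.
Small cases: f[2]=1, f[3]=2, f[4]=4, f[5]=6, f[6]=9, f[7]=12, f[8]=18.
f[9] = max(1*18, 2*12, 3*9, …, 7*2, 8*1) = 27
f[10] = max(1*27, 2*18, 3*12, …, 8*2, 9*1) = 36
f[11] = max(1*36, 2*27, 3*18, …, 9*2, 10*1) = 54
f[12] = max(1*54, 2*36, 3*27, …, 10*2, 11*1) = 81
f[13] = max(1*81, 2*54, 3*36, …, 11*2, 12*1) = 108
One optimal split: 3 + 3 + 3 + 2 + 2; product 3*3*3*2*2 = 108.

108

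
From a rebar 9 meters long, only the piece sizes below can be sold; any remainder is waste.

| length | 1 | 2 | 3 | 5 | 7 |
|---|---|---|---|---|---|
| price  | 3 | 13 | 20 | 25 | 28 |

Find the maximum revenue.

60

Let best[k] be the best obtainable value from length k. For each k, try every first piece i and keep the best of price[i] + best[k−i].
best[1] = 3
best[2] = 13
best[3] = 20
best[4] = 26  (first piece 2, then best[2]=13)
best[5] = 33  (first piece 2, then best[3]=20)
best[6] = 40  (first piece 3, then best[3]=20)
best[7] = 46  (first piece 2, then best[5]=33)
best[8] = 53  (first piece 2, then best[6]=40)
best[9] = 60  (first piece 3, then best[6]=40)
One optimal cutting: 3 + 3 + 3 → ₹60.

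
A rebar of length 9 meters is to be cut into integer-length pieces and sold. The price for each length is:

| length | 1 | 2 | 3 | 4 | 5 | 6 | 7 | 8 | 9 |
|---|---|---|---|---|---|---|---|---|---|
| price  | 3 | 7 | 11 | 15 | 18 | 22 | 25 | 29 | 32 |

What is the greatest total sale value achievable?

Build R[k] bottom-up: R[k] = max over allowed piece i of (p[i] + R[k−i]).
R[1] = 3
R[2] = 7
R[3] = 11
R[4] = 15
R[5] = 18  (first piece 1, then R[4]=15)
R[6] = 22  (first piece 2, then R[4]=15)
R[7] = 26  (first piece 3, then R[4]=15)
R[8] = 30  (first piece 4, then R[4]=15)
R[9] = 33  (first piece 1, then R[8]=30)
One optimal cutting: 4 + 4 + 1 → ₹15 + ₹15 + ₹3 = ₹33.

33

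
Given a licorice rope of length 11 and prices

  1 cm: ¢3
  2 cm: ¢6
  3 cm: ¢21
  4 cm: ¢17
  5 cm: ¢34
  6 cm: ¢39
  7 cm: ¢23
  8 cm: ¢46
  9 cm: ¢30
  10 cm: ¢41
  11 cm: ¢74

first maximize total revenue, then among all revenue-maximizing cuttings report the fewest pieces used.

Consider every possible first cut. r[k] is the best of p[i]+r[k−i] over all sellable i≤k.
r[1] = 3
r[2] = 6  (first piece 1, then r[1]=3)
r[3] = 21
r[4] = 24  (first piece 1, then r[3]=21)
r[5] = 34
r[6] = 42  (first piece 3, then r[3]=21)
r[7] = 45  (first piece 1, then r[6]=42)
r[8] = 55  (first piece 3, then r[5]=34)
r[9] = 63  (first piece 3, then r[6]=42)
r[10] = 68  (first piece 5, then r[5]=34)
r[11] = 76  (first piece 3, then r[8]=55)
Maximum revenue is ¢76.
Now minimize piece count subject to staying optimal: for each k, pieces[k] = 1 + min over i with p[i]+r[k−i]=r[k] of pieces[k−i].
pieces[8] = 2
pieces[9] = 3
pieces[10] = 2
pieces[11] = 3

3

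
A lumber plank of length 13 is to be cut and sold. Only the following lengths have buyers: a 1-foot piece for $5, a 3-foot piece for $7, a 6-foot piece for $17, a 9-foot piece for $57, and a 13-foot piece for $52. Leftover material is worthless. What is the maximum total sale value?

77

Build best[k] bottom-up: best[k] = max over allowed piece i of (p[i] + best[k−i]).
best[1] = 5
best[2] = 10  (first piece 1, then best[1]=5)
best[3] = 15  (first piece 1, then best[2]=10)
best[4] = 20  (first piece 1, then best[3]=15)
best[5] = 25  (first piece 1, then best[4]=20)
best[6] = 30  (first piece 1, then best[5]=25)
best[7] = 35  (first piece 1, then best[6]=30)
best[8] = 40  (first piece 1, then best[7]=35)
best[9] = 57
best[10] = 62  (first piece 1, then best[9]=57)
best[11] = 67  (first piece 1, then best[10]=62)
best[12] = 72  (first piece 1, then best[11]=67)
best[13] = 77  (first piece 1, then best[12]=72)
One optimal cutting: 9 + 1 + 1 + 1 + 1 → $77.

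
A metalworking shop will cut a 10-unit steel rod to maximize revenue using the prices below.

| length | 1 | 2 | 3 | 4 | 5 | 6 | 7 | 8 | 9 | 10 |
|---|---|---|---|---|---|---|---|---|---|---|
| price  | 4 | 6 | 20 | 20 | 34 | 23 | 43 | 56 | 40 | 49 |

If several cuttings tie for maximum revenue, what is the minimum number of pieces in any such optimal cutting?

Build r[k] bottom-up: r[k] = max over allowed piece i of (p[i] + r[k−i]).
r[1] = 4
r[2] = 8  (first piece 1, then r[1]=4)
r[3] = 20
r[4] = 24  (first piece 1, then r[3]=20)
r[5] = 34
r[6] = 40  (first piece 3, then r[3]=20)
r[7] = 44  (first piece 1, then r[6]=40)
r[8] = 56
r[9] = 60  (first piece 1, then r[8]=56)
r[10] = 68  (first piece 5, then r[5]=34)
Maximum revenue is $68.
Now minimize piece count subject to staying optimal: for each k, pieces[k] = 1 + min over i with p[i]+r[k−i]=r[k] of pieces[k−i].
pieces[7] = 3
pieces[8] = 1
pieces[9] = 2
pieces[10] = 2

2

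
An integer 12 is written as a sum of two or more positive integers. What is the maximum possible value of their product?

Define prod[k] = max over 1≤i<k of i · max(k−i, prod[k−i]); the inner max lets the remainder stay uncut if that's better.
prod[2] = 1*max(1,0) = 1*1 = 1
prod[3] = max(1*2, 2*1) = 2
prod[4] = max(1*3, 2*2, 3*1) = 4
prod[5] = max(1*4, 2*3, 3*2, 4*1) = 6
prod[6] = max(1*6, 2*4, 3*3, 4*2, 5*1) = 9
prod[7] = max(1*9, 2*6, 3*4, 4*3, 5*2, 6*1) = 12
prod[8] = max(1*12, 2*9, 3*6, …, 6*2, 7*1) = 18
prod[9] = max(1*18, 2*12, 3*9, …, 7*2, 8*1) = 27
prod[10] = max(1*27, 2*18, 3*12, …, 8*2, 9*1) = 36
prod[11] = max(1*36, 2*27, 3*18, …, 9*2, 10*1) = 54
prod[12] = max(1*54, 2*36, 3*27, …, 10*2, 11*1) = 81
One optimal split: 3 + 3 + 3 + 3; product 3*3*3*3 = 81.

81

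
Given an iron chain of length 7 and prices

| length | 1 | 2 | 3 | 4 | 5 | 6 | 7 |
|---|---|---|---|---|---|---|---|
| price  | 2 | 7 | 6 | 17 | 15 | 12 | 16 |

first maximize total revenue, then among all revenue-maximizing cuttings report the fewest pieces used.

Build r[k] bottom-up: r[k] = max over allowed piece i of (p[i] + r[k−i]).
r[1] = 2
r[2] = 7
r[3] = 9  (first piece 1, then r[2]=7)
r[4] = 17
r[5] = 19  (first piece 1, then r[4]=17)
r[6] = 24  (first piece 2, then r[4]=17)
r[7] = 26  (first piece 1, then r[6]=24)
Maximum revenue is $26.
Now minimize piece count subject to staying optimal: for each k, pieces[k] = 1 + min over i with p[i]+r[k−i]=r[k] of pieces[k−i].
pieces[4] = 1
pieces[5] = 2
pieces[6] = 2
pieces[7] = 3

3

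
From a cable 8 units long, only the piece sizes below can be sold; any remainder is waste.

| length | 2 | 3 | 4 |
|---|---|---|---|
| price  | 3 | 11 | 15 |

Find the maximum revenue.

30

Build r[k] bottom-up: r[k] = max over allowed piece i of (p[i] + r[k−i]).
r[1] = 0
r[2] = 3
r[3] = max(3+0, 11+0) = 11
r[4] = max(3+3, 11+0, 15+0) = 15
r[5] = max(3+11, 11+3, 15+0) = 15
r[6] = max(3+15, 11+11, 15+3) = 22
r[7] = max(3+15, 11+15, 15+11) = 26
r[8] = max(3+22, 11+15, 15+15) = 30
One optimal cutting: 4 + 4 → 30.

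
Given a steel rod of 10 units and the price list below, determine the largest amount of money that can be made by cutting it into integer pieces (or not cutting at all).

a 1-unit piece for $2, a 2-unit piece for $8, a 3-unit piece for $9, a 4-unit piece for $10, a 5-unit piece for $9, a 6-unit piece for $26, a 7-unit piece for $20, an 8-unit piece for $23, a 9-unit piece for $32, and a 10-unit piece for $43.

Let best[k] be the best obtainable value from length k. For each k, try every first piece i and keep the best of price[i] + best[k−i].
best[1] = 2
best[2] = 8
best[3] = 10  (first piece 1, then best[2]=8)
best[4] = 16  (first piece 2, then best[2]=8)
best[5] = 18  (first piece 1, then best[4]=16)
best[6] = 26
best[7] = 28  (first piece 1, then best[6]=26)
best[8] = 34  (first piece 2, then best[6]=26)
best[9] = 36  (first piece 1, then best[8]=34)
best[10] = 43
Best is to sell the whole 10-unit piece uncut for $43.

43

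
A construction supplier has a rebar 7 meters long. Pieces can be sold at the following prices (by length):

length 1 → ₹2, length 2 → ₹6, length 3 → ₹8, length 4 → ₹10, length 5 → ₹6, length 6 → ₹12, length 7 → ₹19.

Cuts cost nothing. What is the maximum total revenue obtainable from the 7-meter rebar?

Let R[k] be the best obtainable value from length k. For each k, try every first piece i and keep the best of price[i] + R[k−i].
R[1] = 2
R[2] = max(2+2, 6+0) = 6
R[3] = max(2+6, 6+2, 8+0) = 8
R[4] = max(2+8, 6+6, 8+2, 10+0) = 12
R[5] = max(2+12, 6+8, 8+6, 10+2, 6+0) = 14
R[6] = max(2+14, 6+12, 8+8, 10+6, 6+2, 12+0) = 18
R[7] = max(2+18, 6+14, 8+12, …, 12+2, 19+0) = 20
One optimal cutting: 2 + 2 + 2 + 1 → ₹6 + ₹6 + ₹6 + ₹2 = ₹20.

20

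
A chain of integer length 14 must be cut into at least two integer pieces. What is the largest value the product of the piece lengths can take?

Fill P[k] for k=2..14: at each k try every first piece i and multiply by the better of (k−i) uncut or P[k−i].
P[2] = 1·max(1,0) = 1·1 = 1
P[3] = 1·max(2,1) = 1·2 = 2
P[4] = 2·max(2,1) = 2·2 = 4
P[5] = 2·max(3,2) = 2·3 = 6
P[6] = 3·max(3,2) = 3·3 = 9
P[7] = 2·max(5,6) = 2·6 = 12
P[8] = 2·max(6,9) = 2·9 = 18
P[9] = 3·max(6,9) = 3·9 = 27
P[10] = 2·max(8,18) = 2·18 = 36
P[11] = 2·max(9,27) = 2·27 = 54
P[12] = 3·max(9,27) = 3·27 = 81
P[13] = 2·max(11,54) = 2·54 = 108
P[14] = 2·max(12,81) = 2·81 = 162
One optimal split: 3 + 3 + 3 + 3 + 2; product 3·3·3·3·2 = 162.

162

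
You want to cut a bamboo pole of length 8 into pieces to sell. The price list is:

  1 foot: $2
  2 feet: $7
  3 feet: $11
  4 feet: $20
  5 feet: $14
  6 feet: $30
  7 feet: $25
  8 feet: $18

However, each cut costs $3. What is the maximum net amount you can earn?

Consider every possible first cut. v[k] is the best of p[i]+v[k−i] over all sellable i≤k, charging 3 whenever i<k.
v[1] = 2
v[2] = max(2+2-3, 7+0) = 7
v[3] = max(2+7-3, 7+2-3, 11+0) = 11
v[4] = max(2+11-3, 7+7-3, 11+2-3, 20+0) = 20
v[5] = max(2+20-3, 7+11-3, 11+7-3, 20+2-3, 14+0) = 19
v[6] = max(2+19-3, 7+20-3, 11+11-3, 20+7-3, 14+2-3, 30+0) = 30
v[7] = max(2+30-3, 7+19-3, 11+20-3, …, 30+2-3, 25+0) = 29
v[8] = max(2+29-3, 7+30-3, 11+19-3, …, 25+2-3, 18+0) = 37
One optimal plan: pieces 4 + 4 (1 cut) → $40 − $3 = $37.

37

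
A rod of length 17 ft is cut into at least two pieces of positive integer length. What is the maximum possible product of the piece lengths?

Let P[k] be the best product for length k (with at least one cut). For each first piece i, the rest contributes max(k−i, P[k−i]).
P[2] = 1*max(1,0) = 1*1 = 1
P[3] = 1*max(2,1) = 1*2 = 2
P[4] = 2*max(2,1) = 2*2 = 4
P[5] = 2*max(3,2) = 2*3 = 6
P[6] = 3*max(3,2) = 3*3 = 9
P[7] = 2*max(5,6) = 2*6 = 12
P[8] = 2*max(6,9) = 2*9 = 18
P[9] = 3*max(6,9) = 3*9 = 27
P[10] = 2*max(8,18) = 2*18 = 36
P[11] = 2*max(9,27) = 2*27 = 54
P[12] = 3*max(9,27) = 3*27 = 81
P[13] = 2*max(11,54) = 2*54 = 108
P[14] = 2*max(12,81) = 2*81 = 162
P[15] = 3*max(12,81) = 3*81 = 243
P[16] = 2*max(14,162) = 2*162 = 324
P[17] = 2*max(15,243) = 2*243 = 486
One optimal split: 3 + 3 + 3 + 3 + 3 + 2; product 3*3*3*3*3*2 = 486.

486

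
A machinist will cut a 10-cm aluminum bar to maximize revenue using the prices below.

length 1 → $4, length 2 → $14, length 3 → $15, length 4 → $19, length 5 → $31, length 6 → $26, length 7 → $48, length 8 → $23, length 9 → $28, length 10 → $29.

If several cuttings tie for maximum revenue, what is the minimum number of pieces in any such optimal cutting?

5

Consider every possible first cut. r[k] is the best of p[i]+r[k−i] over all sellable i≤k.
r[1] = 4
r[2] = max(4+4, 14+0) = 14
r[3] = max(4+14, 14+4, 15+0) = 18
r[4] = max(4+18, 14+14, 15+4, 19+0) = 28
r[5] = max(4+28, 14+18, 15+14, 19+4, 31+0) = 32
r[6] = max(4+32, 14+28, 15+18, 19+14, 31+4, 26+0) = 42
r[7] = max(4+42, 14+32, 15+28, …, 26+4, 48+0) = 48
r[8] = max(4+48, 14+42, 15+32, …, 48+4, 23+0) = 56
r[9] = max(4+56, 14+48, 15+42, …, 23+4, 28+0) = 62
r[10] = max(4+62, 14+56, 15+48, …, 28+4, 29+0) = 70
Maximum revenue is $70.
Now minimize piece count subject to staying optimal: for each k, pieces[k] = 1 + min over i with p[i]+r[k−i]=r[k] of pieces[k−i].
pieces[7] = 1
pieces[8] = 4
pieces[9] = 2
pieces[10] = 5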